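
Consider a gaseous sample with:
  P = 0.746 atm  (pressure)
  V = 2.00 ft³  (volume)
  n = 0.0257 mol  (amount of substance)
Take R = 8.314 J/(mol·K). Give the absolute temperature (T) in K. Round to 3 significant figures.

From the ideal-gas law: T = PV/(nR).
P = 0.746 atm = 75588 Pa; V = 2.00 ft³ = 0.05663 m³; n = 0.0257 mol; R = 8.314 J/(mol·K).
T = 20035 K

20000 K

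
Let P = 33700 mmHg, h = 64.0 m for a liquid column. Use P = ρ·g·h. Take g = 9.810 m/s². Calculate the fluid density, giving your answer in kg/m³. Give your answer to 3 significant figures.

Rearranging: ρ = P/(g·h).
P = 33700 mmHg = 4.493×10^6 Pa; h = 64.0 m; g = 9.810 m/s².
ρ = 7156 kg/m³

7160 kg/m³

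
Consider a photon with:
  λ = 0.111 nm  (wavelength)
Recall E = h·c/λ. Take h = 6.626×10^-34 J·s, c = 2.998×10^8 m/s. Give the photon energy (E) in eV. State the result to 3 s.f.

E is given directly by: E = hc/λ.
λ = 0.111 nm = 1.110×10^-10 m; h = 6.626×10^-34 J·s; c = 2.998×10^8 m/s.
E = 1.790×10^-15 J
1.790×10^-15 J × (1 eV / 1.602×10^-19 J) = 11170 eV

11200 eV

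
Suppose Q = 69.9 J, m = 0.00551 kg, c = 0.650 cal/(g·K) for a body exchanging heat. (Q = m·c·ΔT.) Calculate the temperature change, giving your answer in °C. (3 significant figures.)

4.66 °C

Solving Q = m·c·ΔT for ΔT: ΔT = Q/(m·c).
Q = 69.9 J; m = 0.00551 kg; c = 0.650 cal/(g·K) = 2720 J/(kg·K).
ΔT = 4.665 K
Since 1 °C = 1 K, 4.665 °C.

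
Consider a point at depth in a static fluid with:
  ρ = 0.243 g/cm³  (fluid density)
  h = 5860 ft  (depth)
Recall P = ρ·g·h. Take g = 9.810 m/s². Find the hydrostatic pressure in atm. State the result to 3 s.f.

Directly: P = ρgh.
ρ = 0.243 g/cm³ = 243.0 kg/m³; h = 5860 ft = 1786 m; g = 9.810 m/s².
P = 4.258×10^6 Pa
4.258×10^6 Pa × (1 atm / 1.013×10^5 Pa) = 42.02 atm

42.0 atm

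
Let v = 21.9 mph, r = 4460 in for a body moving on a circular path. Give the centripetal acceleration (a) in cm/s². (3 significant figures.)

a is given directly by: a = v²/r.
v = 21.9 mph = 9.790 m/s; r = 4460 in = 113.3 m.
a = 0.8461 m/s²
0.8461 m/s² × (1 cm/s² / 0.01000 m/s²) = 84.61 cm/s²

84.6 cm/s²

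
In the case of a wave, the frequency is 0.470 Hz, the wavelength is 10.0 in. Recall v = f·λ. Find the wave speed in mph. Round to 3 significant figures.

0.267 mph

Directly: v = fλ.
f = 0.470 Hz; λ = 10.0 in = 0.2540 m.
v = 0.1194 m/s
0.1194 m/s × (1 mph / 0.4470 m/s) = 0.2670 mph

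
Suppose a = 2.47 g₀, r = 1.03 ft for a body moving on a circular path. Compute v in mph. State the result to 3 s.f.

6.17 mph

Rearranging a = v²/r for v: v = √(a·r).
a = 2.47 g₀ = 24.22 m/s²; r = 1.03 ft = 0.3139 m.
v = 2.758 m/s
2.758 m/s × (1 mph / 0.4470 m/s) = 6.169 mph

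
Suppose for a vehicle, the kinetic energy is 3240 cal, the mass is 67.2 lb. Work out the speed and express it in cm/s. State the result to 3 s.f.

2980 cm/s

Solving KE = ½mv² for v: v = √(2·KE/m).
KE = 3240 cal = 13556 J; m = 67.2 lb = 30.48 kg.
v = 29.82 m/s
29.82 m/s × (1 cm/s / 0.01000 m/s) = 2982 cm/s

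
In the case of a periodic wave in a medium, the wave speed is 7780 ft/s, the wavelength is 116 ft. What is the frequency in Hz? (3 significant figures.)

Solving v = f·λ for f: f = v/λ.
v = 7780 ft/s = 2371 m/s; λ = 116 ft = 35.36 m.
f = 67.07 Hz

67.1 Hz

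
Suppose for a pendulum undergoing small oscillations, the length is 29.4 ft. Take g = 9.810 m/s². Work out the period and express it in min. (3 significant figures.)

T is given directly by: T = 2π√(L/g).
L = 29.4 ft = 8.961 m; g = 9.810 m/s².
T = 6.005 s
6.005 s × (1 min / 60.00 s) = 0.1001 min

0.100 min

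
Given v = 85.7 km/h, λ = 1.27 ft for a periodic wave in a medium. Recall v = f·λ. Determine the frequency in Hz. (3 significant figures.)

Rearranging v = f·λ for f: f = v/λ.
v = 85.7 km/h = 23.81 m/s; λ = 1.27 ft = 0.3871 m.
f = 61.50 Hz

61.5 Hz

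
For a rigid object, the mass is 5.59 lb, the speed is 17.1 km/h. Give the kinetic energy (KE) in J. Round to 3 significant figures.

Directly: KE = ½mv².
m = 5.59 lb = 2.536 kg; v = 17.1 km/h = 4.750 m/s.
KE = 28.60 J

28.6 J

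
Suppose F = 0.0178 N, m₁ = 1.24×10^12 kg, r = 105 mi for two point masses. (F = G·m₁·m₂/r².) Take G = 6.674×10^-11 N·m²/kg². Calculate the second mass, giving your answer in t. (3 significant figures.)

Solving F = G·m₁·m₂/r² for m₂: m₂ = F·r²/(G·m₁).
F = 0.0178 N; m₁ = 1.24×10^12 kg; r = 105 mi = 1.690×10^5 m; G = 6.674×10^-11 N·m²/kg².
m₂ = 6.142×10^6 kg
6.142×10^6 kg × (1 t / 1000 kg) = 6142 t

6140 t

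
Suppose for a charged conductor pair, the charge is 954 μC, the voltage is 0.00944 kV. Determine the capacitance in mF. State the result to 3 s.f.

Directly: C = Q/V.
Q = 954 μC = 9.540×10^-4 C; V = 0.00944 kV = 9.440 V.
C = 1.011×10^-4 F
1.011×10^-4 F × (1 mF / 0.001000 F) = 0.1011 mF

0.101 mF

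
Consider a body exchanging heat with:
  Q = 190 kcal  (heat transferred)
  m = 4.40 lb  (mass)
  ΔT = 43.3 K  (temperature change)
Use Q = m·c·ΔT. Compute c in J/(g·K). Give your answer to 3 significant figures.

9.20 J/(g·K)

Rearranging: c = Q/(m·ΔT).
Q = 190 kcal = 7.950×10^5 J; m = 4.40 lb = 1.996 kg; ΔT = 43.3 K.
c = 9199 J/(kg·K)
9199 J/(kg·K) × (1 J/(g·K) / 1000 J/(kg·K)) = 9.199 J/(g·K)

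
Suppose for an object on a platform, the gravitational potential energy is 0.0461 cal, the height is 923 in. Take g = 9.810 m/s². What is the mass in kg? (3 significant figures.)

Rearranging PE = m·g·h for m: m = PE/(g·h).
PE = 0.0461 cal = 0.1929 J; h = 923 in = 23.44 m; g = 9.810 m/s².
m = 8.387×10^-4 kg

8.39×10^-4 kg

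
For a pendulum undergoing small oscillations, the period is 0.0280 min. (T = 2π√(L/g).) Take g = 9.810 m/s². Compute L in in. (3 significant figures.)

Rearranging: L = g·(T/2π)².
T = 0.0280 min = 1.680 s; g = 9.810 m/s².
L = 0.7013 m
0.7013 m × (1 in / 0.02540 m) = 27.61 in

27.6 in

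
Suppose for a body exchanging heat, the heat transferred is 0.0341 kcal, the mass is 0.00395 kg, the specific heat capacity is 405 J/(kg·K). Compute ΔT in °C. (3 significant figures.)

89.2 °C

Solving Q = m·c·ΔT for ΔT: ΔT = Q/(m·c).
Q = 0.0341 kcal = 142.7 J; m = 0.00395 kg; c = 405 J/(kg·K).
ΔT = 89.19 K
Since 1 °C = 1 K, 89.19 °C.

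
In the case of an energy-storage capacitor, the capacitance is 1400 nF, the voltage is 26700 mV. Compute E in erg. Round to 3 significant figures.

E is given directly by: E = ½CV².
C = 1400 nF = 1.400×10^-6 F; V = 26700 mV = 26.70 V.
E = 4.990×10^-4 J  (the unit combination reduces to kg·m²/s² = J)
4.990×10^-4 J × (1 erg / 1.000×10^-7 J) = 4990 erg

4990 erg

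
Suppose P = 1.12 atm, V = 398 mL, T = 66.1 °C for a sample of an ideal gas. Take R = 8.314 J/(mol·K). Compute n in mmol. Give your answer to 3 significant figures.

From the ideal-gas law: n = PV/(RT).
P = 1.12 atm = 1.135×10^5 Pa; V = 398 mL = 3.980×10^-4 m³; T = 66.1 °C = 339.2 K; R = 8.314 J/(mol·K).
n = 0.01601 mol
0.01601 mol × (1 mmol / 0.001000 mol) = 16.01 mmol

16.0 mmol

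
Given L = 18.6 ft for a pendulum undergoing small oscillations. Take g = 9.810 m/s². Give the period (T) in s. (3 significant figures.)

4.78 s

T is given directly by: T = 2π√(L/g).
L = 18.6 ft = 5.669 m; g = 9.810 m/s².
T = 4.776 s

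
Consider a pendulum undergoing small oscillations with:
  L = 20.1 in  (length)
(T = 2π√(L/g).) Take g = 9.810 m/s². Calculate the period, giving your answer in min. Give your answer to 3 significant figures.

0.0239 min

T is given directly by: T = 2π√(L/g).
L = 20.1 in = 0.5105 m; g = 9.810 m/s².
T = 1.433 s
1.433 s × (1 min / 60.00 s) = 0.02389 min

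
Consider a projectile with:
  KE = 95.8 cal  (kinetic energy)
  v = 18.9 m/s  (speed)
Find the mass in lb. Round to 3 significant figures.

Rearranging KE = ½mv² for m: m = 2·KE/v².
KE = 95.8 cal = 400.8 J; v = 18.9 m/s.
m = 2.244 kg
2.244 kg × (1 lb / 0.4536 kg) = 4.948 lb

4.95 lb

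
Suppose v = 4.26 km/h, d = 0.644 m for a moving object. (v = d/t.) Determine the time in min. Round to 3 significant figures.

0.00907 min

Rearranging: t = d/v.
v = 4.26 km/h = 1.183 m/s; d = 0.644 m.
t = 0.5442 s
0.5442 s × (1 min / 60.00 s) = 0.009070 min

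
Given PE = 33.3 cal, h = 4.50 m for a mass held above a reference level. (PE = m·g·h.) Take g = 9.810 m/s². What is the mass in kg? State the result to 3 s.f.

3.16 kg

Rearranging: m = PE/(g·h).
PE = 33.3 cal = 139.3 J; h = 4.50 m; g = 9.810 m/s².
m = 3.156 kg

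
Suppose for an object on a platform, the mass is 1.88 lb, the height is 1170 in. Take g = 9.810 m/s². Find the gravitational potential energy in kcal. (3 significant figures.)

0.0594 kcal

PE is given directly by: PE = mgh.
m = 1.88 lb = 0.8528 kg; h = 1170 in = 29.72 m; g = 9.810 m/s².
PE = 248.6 J  (the unit combination reduces to kg·m²/s² = J)
248.6 J × (1 kcal / 4184 J) = 0.05942 kcal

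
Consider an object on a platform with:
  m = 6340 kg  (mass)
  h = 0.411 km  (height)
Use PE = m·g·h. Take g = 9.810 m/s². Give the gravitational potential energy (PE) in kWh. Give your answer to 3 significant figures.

7.10 kWh

Directly: PE = mgh.
m = 6340 kg; h = 0.411 km = 411.0 m; g = 9.810 m/s².
PE = 2.556×10^7 J
2.556×10^7 J × (1 kWh / 3.600×10^6 J) = 7.101 kWh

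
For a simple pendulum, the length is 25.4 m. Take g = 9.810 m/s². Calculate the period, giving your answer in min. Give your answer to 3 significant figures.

0.169 min

T is given directly by: T = 2π√(L/g).
L = 25.4 m; g = 9.810 m/s².
T = 10.11 s
10.11 s × (1 min / 60.00 s) = 0.1685 min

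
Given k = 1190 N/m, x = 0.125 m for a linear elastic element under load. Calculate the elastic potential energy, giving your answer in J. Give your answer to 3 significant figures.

U is given directly by: U = ½kx².
k = 1190 N/m; x = 0.125 m.
U = 9.297 J

9.30 J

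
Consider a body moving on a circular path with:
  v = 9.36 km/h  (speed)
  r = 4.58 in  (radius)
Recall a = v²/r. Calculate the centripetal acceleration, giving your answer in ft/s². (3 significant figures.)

191 ft/s²

a is given directly by: a = v²/r.
v = 9.36 km/h = 2.600 m/s; r = 4.58 in = 0.1163 m.
a = 58.11 m/s²
58.11 m/s² × (1 ft/s² / 0.3048 m/s²) = 190.6 ft/s²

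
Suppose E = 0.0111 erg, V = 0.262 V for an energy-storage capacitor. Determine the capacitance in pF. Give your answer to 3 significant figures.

Solving E = ½C·V² for C: C = 2E/V².
E = 0.0111 erg = 1.110×10^-9 J; V = 0.262 V.
C = 3.234×10^-8 F
3.234×10^-8 F × (1 pF / 1.000×10^-12 F) = 32341 pF

32300 pF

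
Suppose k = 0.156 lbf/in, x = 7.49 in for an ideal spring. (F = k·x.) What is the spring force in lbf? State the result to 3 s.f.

1.17 lbf

Directly: F = kx.
k = 0.156 lbf/in = 27.32 N/m; x = 7.49 in = 0.1902 m.
F = 5.197 N
5.197 N × (1 lbf / 4.448 N) = 1.168 lbf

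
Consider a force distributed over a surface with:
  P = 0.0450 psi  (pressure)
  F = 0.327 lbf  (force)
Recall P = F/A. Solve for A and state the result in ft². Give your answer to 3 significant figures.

Rearranging: A = F/P.
P = 0.0450 psi = 310.3 Pa; F = 0.327 lbf = 1.455 N.
A = 0.004688 m²
0.004688 m² × (1 ft² / 0.09290 m²) = 0.05046 ft²

0.0505 ft²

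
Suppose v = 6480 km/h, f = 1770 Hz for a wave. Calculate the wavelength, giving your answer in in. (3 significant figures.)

Rearranging: λ = v/f.
v = 6480 km/h = 1800 m/s; f = 1770 Hz.
λ = 1.017 m
1.017 m × (1 in / 0.02540 m) = 40.04 in

40.0 in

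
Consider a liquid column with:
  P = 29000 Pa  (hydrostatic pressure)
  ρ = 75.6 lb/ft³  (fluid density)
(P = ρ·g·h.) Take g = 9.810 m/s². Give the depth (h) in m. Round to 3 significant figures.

Rearranging P = ρ·g·h for h: h = P/(ρ·g).
P = 29000 Pa; ρ = 75.6 lb/ft³ = 1211 kg/m³; g = 9.810 m/s².
h = 2.441 m

2.44 m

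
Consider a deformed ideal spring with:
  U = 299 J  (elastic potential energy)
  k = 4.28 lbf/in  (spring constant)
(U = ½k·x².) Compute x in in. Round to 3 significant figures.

Rearranging: x = √(2U/k).
U = 299 J; k = 4.28 lbf/in = 749.5 N/m.
x = 0.8932 m
0.8932 m × (1 in / 0.02540 m) = 35.17 in

35.2 in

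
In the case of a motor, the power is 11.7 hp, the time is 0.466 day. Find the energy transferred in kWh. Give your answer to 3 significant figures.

Rearranging: W = P·t.
P = 11.7 hp = 8725 W; t = 0.466 day = 40262 s.
W = 3.513×10^8 J
3.513×10^8 J × (1 kWh / 3.600×10^6 J) = 97.58 kWh

97.6 kWh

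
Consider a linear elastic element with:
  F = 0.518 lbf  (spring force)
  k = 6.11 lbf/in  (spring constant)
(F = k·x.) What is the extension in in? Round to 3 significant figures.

Rearranging: x = F/k.
F = 0.518 lbf = 2.304 N; k = 6.11 lbf/in = 1070 N/m.
x = 0.002153 m
0.002153 m × (1 in / 0.02540 m) = 0.08478 in

0.0848 in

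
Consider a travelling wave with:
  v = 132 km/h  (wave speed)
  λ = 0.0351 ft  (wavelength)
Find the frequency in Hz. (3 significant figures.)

3430 Hz

Rearranging v = f·λ for f: f = v/λ.
v = 132 km/h = 36.67 m/s; λ = 0.0351 ft = 0.01070 m.
f = 3427 Hz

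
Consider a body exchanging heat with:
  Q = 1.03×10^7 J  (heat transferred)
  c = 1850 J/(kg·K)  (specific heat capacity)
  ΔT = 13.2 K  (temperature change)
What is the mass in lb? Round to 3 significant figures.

930 lb

Rearranging: m = Q/(c·ΔT).
Q = 1.03×10^7 J; c = 1850 J/(kg·K); ΔT = 13.2 K.
m = 421.8 kg
421.8 kg × (1 lb / 0.4536 kg) = 929.9 lb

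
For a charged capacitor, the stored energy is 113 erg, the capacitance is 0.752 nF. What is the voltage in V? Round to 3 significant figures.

Solving E = ½C·V² for V: V = √(2E/C).
E = 113 erg = 1.130×10^-5 J; C = 0.752 nF = 7.520×10^-10 F.
V = 173.4 V

173 V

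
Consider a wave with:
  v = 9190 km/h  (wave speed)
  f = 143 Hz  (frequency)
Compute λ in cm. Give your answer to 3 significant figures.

1790 cm

Rearranging v = f·λ for λ: λ = v/f.
v = 9190 km/h = 2553 m/s; f = 143 Hz.
λ = 17.85 m
17.85 m × (1 cm / 0.01000 m) = 1785 cm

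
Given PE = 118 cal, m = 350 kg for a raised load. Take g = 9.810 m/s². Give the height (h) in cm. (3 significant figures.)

Solving PE = m·g·h for h: h = PE/(m·g).
PE = 118 cal = 493.7 J; m = 350 kg; g = 9.810 m/s².
h = 0.1438 m
0.1438 m × (1 cm / 0.01000 m) = 14.38 cm

14.4 cm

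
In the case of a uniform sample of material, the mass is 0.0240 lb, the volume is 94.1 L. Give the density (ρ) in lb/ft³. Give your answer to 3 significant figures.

0.00722 lb/ft³

ρ is given directly by: ρ = m/V.
m = 0.0240 lb = 0.01089 kg; V = 94.1 L = 0.09410 m³.
ρ = 0.1157 kg/m³
0.1157 kg/m³ × (1 lb/ft³ / 16.02 kg/m³) = 0.007222 lb/ft³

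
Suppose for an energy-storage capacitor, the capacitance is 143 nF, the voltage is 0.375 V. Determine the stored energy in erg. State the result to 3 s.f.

0.101 erg

E is given directly by: E = ½CV².
C = 143 nF = 1.430×10^-7 F; V = 0.375 V.
E = 1.005×10^-8 J
1.005×10^-8 J × (1 erg / 1.000×10^-7 J) = 0.1005 erg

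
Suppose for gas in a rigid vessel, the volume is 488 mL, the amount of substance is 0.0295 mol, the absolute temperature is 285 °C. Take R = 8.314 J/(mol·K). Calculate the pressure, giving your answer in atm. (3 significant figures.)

2.77 atm

Directly: P = nRT/V.
V = 488 mL = 4.880×10^-4 m³; n = 0.0295 mol; T = 285 °C = 558.1 K; R = 8.314 J/(mol·K).
P = 2.805×10^5 Pa
2.805×10^5 Pa × (1 atm / 1.013×10^5 Pa) = 2.769 atm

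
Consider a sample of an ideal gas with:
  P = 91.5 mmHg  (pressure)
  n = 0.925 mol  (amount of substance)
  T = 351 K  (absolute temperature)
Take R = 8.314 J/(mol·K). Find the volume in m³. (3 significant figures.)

From the ideal-gas law: V = nRT/P.
P = 91.5 mmHg = 12199 Pa; n = 0.925 mol; T = 351 K; R = 8.314 J/(mol·K).
V = 0.2213 m³

0.221 m³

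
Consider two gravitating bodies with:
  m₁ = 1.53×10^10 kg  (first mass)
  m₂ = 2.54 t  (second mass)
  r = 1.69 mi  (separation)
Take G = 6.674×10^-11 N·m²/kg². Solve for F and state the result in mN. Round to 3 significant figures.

0.351 mN

From Newton's law of gravitation: F = Gm₁m₂/r².
m₁ = 1.53×10^10 kg; m₂ = 2.54 t = 2540 kg; r = 1.69 mi = 2720 m; G = 6.674×10^-11 N·m²/kg².
F = 3.506×10^-4 N
3.506×10^-4 N × (1 mN / 0.001000 N) = 0.3506 mN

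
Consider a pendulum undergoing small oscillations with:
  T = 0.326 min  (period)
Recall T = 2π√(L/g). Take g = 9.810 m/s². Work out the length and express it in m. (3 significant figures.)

Rearranging: L = g·(T/2π)².
T = 0.326 min = 19.56 s; g = 9.810 m/s².
L = 95.07 m

95.1 m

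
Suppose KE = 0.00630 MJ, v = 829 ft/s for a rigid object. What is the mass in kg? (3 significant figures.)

0.197 kg

Rearranging: m = 2·KE/v².
KE = 0.00630 MJ = 6300 J; v = 829 ft/s = 252.7 m/s.
m = 0.1973 kg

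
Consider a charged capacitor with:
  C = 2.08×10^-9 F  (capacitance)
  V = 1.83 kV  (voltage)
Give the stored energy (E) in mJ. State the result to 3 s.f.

Directly: E = ½CV².
C = 2.08×10^-9 F; V = 1.83 kV = 1830 V.
E = 0.003483 J
0.003483 J × (1 mJ / 0.001000 J) = 3.483 mJ

3.48 mJ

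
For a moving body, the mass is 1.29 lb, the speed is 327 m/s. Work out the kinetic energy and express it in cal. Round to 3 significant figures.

7480 cal

Directly: KE = ½mv².
m = 1.29 lb = 0.5851 kg; v = 327 m/s.
KE = 31284 J
31284 J × (1 cal / 4.184 J) = 7477 cal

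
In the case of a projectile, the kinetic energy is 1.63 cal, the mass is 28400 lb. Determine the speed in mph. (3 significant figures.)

0.0728 mph

Solving KE = ½mv² for v: v = √(2·KE/m).
KE = 1.63 cal = 6.820 J; m = 28400 lb = 12882 kg.
v = 0.03254 m/s
0.03254 m/s × (1 mph / 0.4470 m/s) = 0.07279 mph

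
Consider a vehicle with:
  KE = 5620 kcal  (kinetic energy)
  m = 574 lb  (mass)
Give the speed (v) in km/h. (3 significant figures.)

Rearranging KE = ½mv² for v: v = √(2·KE/m).
KE = 5620 kcal = 2.351×10^7 J; m = 574 lb = 260.4 kg.
v = 425.0 m/s
425.0 m/s × (1 km/h / 0.2778 m/s) = 1530 km/h

1530 km/h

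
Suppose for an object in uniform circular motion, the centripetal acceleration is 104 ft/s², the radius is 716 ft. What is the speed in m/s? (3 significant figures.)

83.2 m/s

Rearranging: v = √(a·r).
a = 104 ft/s² = 31.70 m/s²; r = 716 ft = 218.2 m.
v = 83.17 m/s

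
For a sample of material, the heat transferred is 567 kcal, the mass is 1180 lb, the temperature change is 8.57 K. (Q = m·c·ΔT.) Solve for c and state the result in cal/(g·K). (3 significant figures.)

Rearranging: c = Q/(m·ΔT).
Q = 567 kcal = 2.372×10^6 J; m = 1180 lb = 535.2 kg; ΔT = 8.57 K.
c = 517.2 J/(kg·K)
517.2 J/(kg·K) × (1 cal/(g·K) / 4184 J/(kg·K)) = 0.1236 cal/(g·K)

0.124 cal/(g·K)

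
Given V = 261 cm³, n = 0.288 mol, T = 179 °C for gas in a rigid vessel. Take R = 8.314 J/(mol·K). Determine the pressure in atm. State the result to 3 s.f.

40.9 atm

Directly: P = nRT/V.
V = 261 cm³ = 2.610×10^-4 m³; n = 0.288 mol; T = 179 °C = 452.1 K; R = 8.314 J/(mol·K).
P = 4.148×10^6 Pa
4.148×10^6 Pa × (1 atm / 1.013×10^5 Pa) = 40.94 atm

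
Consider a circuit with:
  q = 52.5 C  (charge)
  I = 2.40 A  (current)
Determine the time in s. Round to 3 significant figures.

21.9 s

Rearranging q = I·t for t: t = q/I.
q = 52.5 C; I = 2.40 A.
t = 21.88 s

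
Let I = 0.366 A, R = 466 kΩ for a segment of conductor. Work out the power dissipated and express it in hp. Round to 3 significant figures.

83.7 hp

P is given directly by: P = I²R.
I = 0.366 A; R = 466 kΩ = 4.660×10^5 Ω.
P = 62423 W
62423 W × (1 hp / 745.7 W) = 83.71 hp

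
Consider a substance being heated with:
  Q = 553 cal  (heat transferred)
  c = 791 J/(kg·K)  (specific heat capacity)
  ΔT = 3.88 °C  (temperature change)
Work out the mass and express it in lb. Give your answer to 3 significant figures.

1.66 lb

Rearranging Q = m·c·ΔT for m: m = Q/(c·ΔT).
Q = 553 cal = 2314 J; c = 791 J/(kg·K); ΔT = 3.88 °C = 3.880 K.
m = 0.7539 kg
0.7539 kg × (1 lb / 0.4536 kg) = 1.662 lb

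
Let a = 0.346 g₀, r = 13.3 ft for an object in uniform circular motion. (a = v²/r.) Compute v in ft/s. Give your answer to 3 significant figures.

Rearranging a = v²/r for v: v = √(a·r).
a = 0.346 g₀ = 3.393 m/s²; r = 13.3 ft = 4.054 m.
v = 3.709 m/s
3.709 m/s × (1 ft/s / 0.3048 m/s) = 12.17 ft/s

12.2 ft/s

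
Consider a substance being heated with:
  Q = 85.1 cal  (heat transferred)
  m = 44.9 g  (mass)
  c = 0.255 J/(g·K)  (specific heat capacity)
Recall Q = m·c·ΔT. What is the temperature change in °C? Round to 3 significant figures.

Rearranging: ΔT = Q/(m·c).
Q = 85.1 cal = 356.1 J; m = 44.9 g = 0.04490 kg; c = 0.255 J/(g·K) = 255.0 J/(kg·K).
ΔT = 31.10 K
Since 1 °C = 1 K, 31.10 °C.

31.1 °C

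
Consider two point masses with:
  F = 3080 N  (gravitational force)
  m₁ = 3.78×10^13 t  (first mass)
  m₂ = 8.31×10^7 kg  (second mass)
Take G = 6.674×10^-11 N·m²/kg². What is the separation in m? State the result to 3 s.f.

2.61×10^5 m

From Newton's law of gravitation: r = √(G·m₁m₂/F).
F = 3080 N; m₁ = 3.78×10^13 t = 3.780×10^16 kg; m₂ = 8.31×10^7 kg; G = 6.674×10^-11 N·m²/kg².
r = 2.609×10^5 m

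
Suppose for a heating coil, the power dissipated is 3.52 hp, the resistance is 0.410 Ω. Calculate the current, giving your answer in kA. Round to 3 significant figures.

Rearranging: I = √(P/R).
P = 3.52 hp = 2625 W; R = 0.410 Ω.
I = 80.01 A
80.01 A × (1 kA / 1000 A) = 0.08001 kA

0.0800 kA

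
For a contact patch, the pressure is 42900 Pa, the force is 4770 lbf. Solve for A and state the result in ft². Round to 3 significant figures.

Solving P = F/A for A: A = F/P.
P = 42900 Pa; F = 4770 lbf = 21218 N.
A = 0.4946 m²
0.4946 m² × (1 ft² / 0.09290 m²) = 5.324 ft²

5.32 ft²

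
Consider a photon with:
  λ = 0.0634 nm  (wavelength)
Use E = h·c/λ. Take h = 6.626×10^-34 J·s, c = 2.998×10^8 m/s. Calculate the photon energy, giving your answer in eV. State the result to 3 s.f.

19600 eV

E is given directly by: E = hc/λ.
λ = 0.0634 nm = 6.340×10^-11 m; h = 6.626×10^-34 J·s; c = 2.998×10^8 m/s.
E = 3.133×10^-15 J  (the unit combination reduces to kg·m²/s² = J)
3.133×10^-15 J × (1 eV / 1.602×10^-19 J) = 19556 eV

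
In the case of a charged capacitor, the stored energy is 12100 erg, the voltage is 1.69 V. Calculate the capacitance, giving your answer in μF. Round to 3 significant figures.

Rearranging: C = 2E/V².
E = 12100 erg = 0.001210 J; V = 1.69 V.
C = 8.473×10^-4 F
8.473×10^-4 F × (1 μF / 1.000×10^-6 F) = 847.3 μF

847 μF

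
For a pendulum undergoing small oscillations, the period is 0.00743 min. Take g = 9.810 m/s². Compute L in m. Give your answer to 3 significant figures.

0.0494 m

Rearranging: L = g·(T/2π)².
T = 0.00743 min = 0.4458 s; g = 9.810 m/s².
L = 0.04938 m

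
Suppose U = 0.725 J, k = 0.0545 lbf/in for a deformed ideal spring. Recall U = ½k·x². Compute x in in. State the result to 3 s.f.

Solving U = ½k·x² for x: x = √(2U/k).
U = 0.725 J; k = 0.0545 lbf/in = 9.544 N/m.
x = 0.3898 m
0.3898 m × (1 in / 0.02540 m) = 15.35 in

15.3 in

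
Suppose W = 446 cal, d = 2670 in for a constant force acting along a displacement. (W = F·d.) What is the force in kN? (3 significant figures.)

Solving W = F·d for F: F = W/d.
W = 446 cal = 1866 J; d = 2670 in = 67.82 m.
F = 27.52 N
27.52 N × (1 kN / 1000 N) = 0.02752 kN

0.0275 kN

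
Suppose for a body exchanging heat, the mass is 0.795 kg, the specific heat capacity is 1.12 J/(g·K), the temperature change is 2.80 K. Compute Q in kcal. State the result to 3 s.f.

0.596 kcal

Q is given directly by: Q = mcΔT.
m = 0.795 kg; c = 1.12 J/(g·K) = 1120 J/(kg·K); ΔT = 2.80 K.
Q = 2493 J  (the unit combination reduces to kg·m²/s² = J)
2493 J × (1 kcal / 4184 J) = 0.5959 kcal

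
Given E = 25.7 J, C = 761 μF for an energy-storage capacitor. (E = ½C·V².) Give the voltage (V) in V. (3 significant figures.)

260 V

Rearranging E = ½C·V² for V: V = √(2E/C).
E = 25.7 J; C = 761 μF = 7.610×10^-4 F.
V = 259.9 V  (the unit combination reduces to kg·m²/(A·s³) = V)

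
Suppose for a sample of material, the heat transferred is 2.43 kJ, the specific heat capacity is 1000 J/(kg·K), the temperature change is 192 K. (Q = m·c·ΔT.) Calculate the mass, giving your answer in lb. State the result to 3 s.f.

Rearranging: m = Q/(c·ΔT).
Q = 2.43 kJ = 2430 J; c = 1000 J/(kg·K); ΔT = 192 K.
m = 0.01266 kg
0.01266 kg × (1 lb / 0.4536 kg) = 0.02790 lb

0.0279 lb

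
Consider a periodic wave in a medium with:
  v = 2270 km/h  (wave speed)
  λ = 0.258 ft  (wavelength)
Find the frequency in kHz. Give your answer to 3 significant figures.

Rearranging v = f·λ for f: f = v/λ.
v = 2270 km/h = 630.6 m/s; λ = 0.258 ft = 0.07864 m.
f = 8018 Hz
8018 Hz × (1 kHz / 1000 Hz) = 8.018 kHz

8.02 kHz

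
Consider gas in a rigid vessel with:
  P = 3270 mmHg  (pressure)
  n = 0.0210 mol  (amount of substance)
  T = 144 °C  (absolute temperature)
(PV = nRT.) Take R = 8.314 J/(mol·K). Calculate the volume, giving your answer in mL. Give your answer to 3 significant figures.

167 mL

From the ideal-gas law: V = nRT/P.
P = 3270 mmHg = 4.360×10^5 Pa; n = 0.0210 mol; T = 144 °C = 417.1 K; R = 8.314 J/(mol·K).
V = 1.671×10^-4 m³
1.671×10^-4 m³ × (1 mL / 1.000×10^-6 m³) = 167.1 mL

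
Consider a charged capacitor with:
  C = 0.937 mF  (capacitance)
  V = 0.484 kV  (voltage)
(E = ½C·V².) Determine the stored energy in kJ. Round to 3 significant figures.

E is given directly by: E = ½CV².
C = 0.937 mF = 9.370×10^-4 F; V = 0.484 kV = 484.0 V.
E = 109.7 J
109.7 J × (1 kJ / 1000 J) = 0.1097 kJ

0.110 kJ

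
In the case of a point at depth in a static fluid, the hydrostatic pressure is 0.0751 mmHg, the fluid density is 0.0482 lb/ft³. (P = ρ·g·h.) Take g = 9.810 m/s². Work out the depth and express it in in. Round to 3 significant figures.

Solving P = ρ·g·h for h: h = P/(ρ·g).
P = 0.0751 mmHg = 10.01 Pa; ρ = 0.0482 lb/ft³ = 0.7721 kg/m³; g = 9.810 m/s².
h = 1.322 m
1.322 m × (1 in / 0.02540 m) = 52.04 in

52.0 in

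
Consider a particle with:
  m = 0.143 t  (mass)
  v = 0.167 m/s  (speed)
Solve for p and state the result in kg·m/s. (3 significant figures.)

Directly: p = mv.
m = 0.143 t = 143.0 kg; v = 0.167 m/s.
p = 23.88 kg·m/s  (the unit combination reduces to kg·m/s = kg·m/s)

23.9 kg·m/s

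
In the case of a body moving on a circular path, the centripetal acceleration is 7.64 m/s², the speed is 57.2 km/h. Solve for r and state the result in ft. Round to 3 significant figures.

Solving a = v²/r for r: r = v²/a.
a = 7.64 m/s²; v = 57.2 km/h = 15.89 m/s.
r = 33.04 m
33.04 m × (1 ft / 0.3048 m) = 108.4 ft

108 ft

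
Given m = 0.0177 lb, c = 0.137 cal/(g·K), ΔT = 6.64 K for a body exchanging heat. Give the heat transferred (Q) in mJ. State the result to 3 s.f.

Directly: Q = mcΔT.
m = 0.0177 lb = 0.008029 kg; c = 0.137 cal/(g·K) = 573.2 J/(kg·K); ΔT = 6.64 K.
Q = 30.56 J  (the unit combination reduces to kg·m²/s² = J)
30.56 J × (1 mJ / 0.001000 J) = 30558 mJ

30600 mJ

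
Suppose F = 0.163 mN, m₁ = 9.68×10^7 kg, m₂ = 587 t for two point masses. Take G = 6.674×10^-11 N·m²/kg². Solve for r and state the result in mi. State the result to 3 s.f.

3.00 mi

Rearranging: r = √(G·m₁m₂/F).
F = 0.163 mN = 1.630×10^-4 N; m₁ = 9.68×10^7 kg; m₂ = 587 t = 5.870×10^5 kg; G = 6.674×10^-11 N·m²/kg².
r = 4823 m
4823 m × (1 mi / 1609 m) = 2.997 mi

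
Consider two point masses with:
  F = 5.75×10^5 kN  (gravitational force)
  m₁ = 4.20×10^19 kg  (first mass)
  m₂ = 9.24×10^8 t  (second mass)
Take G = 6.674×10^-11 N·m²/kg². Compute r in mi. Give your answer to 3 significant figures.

Rearranging F = G·m₁·m₂/r² for r: r = √(G·m₁m₂/F).
F = 5.75×10^5 kN = 5.750×10^8 N; m₁ = 4.20×10^19 kg; m₂ = 9.24×10^8 t = 9.240×10^11 kg; G = 6.674×10^-11 N·m²/kg².
r = 2.122×10^6 m
2.122×10^6 m × (1 mi / 1609 m) = 1319 mi

1320 mi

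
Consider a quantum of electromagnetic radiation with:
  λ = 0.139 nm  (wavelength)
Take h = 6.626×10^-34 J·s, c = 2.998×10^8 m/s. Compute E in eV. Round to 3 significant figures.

8920 eV

Directly: E = hc/λ.
λ = 0.139 nm = 1.390×10^-10 m; h = 6.626×10^-34 J·s; c = 2.998×10^8 m/s.
E = 1.429×10^-15 J
1.429×10^-15 J × (1 eV / 1.602×10^-19 J) = 8920 eV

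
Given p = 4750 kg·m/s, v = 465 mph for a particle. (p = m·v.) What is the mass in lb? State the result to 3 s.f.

50.4 lb

Rearranging p = m·v for m: m = p/v.
p = 4750 kg·m/s; v = 465 mph = 207.9 m/s.
m = 22.85 kg
22.85 kg × (1 lb / 0.4536 kg) = 50.38 lb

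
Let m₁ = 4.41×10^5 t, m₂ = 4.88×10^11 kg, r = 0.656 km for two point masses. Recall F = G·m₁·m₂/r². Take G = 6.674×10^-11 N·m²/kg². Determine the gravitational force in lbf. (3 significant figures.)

F is given directly by: F = Gm₁m₂/r².
m₁ = 4.41×10^5 t = 4.410×10^8 kg; m₂ = 4.88×10^11 kg; r = 0.656 km = 656.0 m; G = 6.674×10^-11 N·m²/kg².
F = 33376 N  (the unit combination reduces to kg·m/s² = N)
33376 N × (1 lbf / 4.448 N) = 7503 lbf

7500 lbf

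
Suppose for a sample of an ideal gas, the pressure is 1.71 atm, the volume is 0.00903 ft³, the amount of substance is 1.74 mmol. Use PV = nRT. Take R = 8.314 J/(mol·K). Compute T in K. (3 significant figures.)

From the ideal-gas law: T = PV/(nR).
P = 1.71 atm = 1.733×10^5 Pa; V = 0.00903 ft³ = 2.557×10^-4 m³; n = 1.74 mmol = 0.001740 mol; R = 8.314 J/(mol·K).
T = 3063 K

3060 K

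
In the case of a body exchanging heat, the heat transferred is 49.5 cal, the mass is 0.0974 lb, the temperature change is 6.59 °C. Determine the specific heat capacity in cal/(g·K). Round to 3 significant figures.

0.170 cal/(g·K)

Rearranging: c = Q/(m·ΔT).
Q = 49.5 cal = 207.1 J; m = 0.0974 lb = 0.04418 kg; ΔT = 6.59 °C = 6.590 K.
c = 711.4 J/(kg·K)
711.4 J/(kg·K) × (1 cal/(g·K) / 4184 J/(kg·K)) = 0.1700 cal/(g·K)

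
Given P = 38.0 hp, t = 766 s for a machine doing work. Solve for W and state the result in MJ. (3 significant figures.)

21.7 MJ

Rearranging: W = P·t.
P = 38.0 hp = 28337 W; t = 766 s.
W = 2.171×10^7 J
2.171×10^7 J × (1 MJ / 1.000×10^6 J) = 21.71 MJ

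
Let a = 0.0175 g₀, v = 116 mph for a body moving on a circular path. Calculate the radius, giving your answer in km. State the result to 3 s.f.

Rearranging a = v²/r for r: r = v²/a.
a = 0.0175 g₀ = 0.1716 m/s²; v = 116 mph = 51.86 m/s.
r = 15669 m
15669 m × (1 km / 1000 m) = 15.67 km

15.7 km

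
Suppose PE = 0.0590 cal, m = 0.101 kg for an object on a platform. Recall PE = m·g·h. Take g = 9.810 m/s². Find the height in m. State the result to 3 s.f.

0.249 m

Solving PE = m·g·h for h: h = PE/(m·g).
PE = 0.0590 cal = 0.2469 J; m = 0.101 kg; g = 9.810 m/s².
h = 0.2491 m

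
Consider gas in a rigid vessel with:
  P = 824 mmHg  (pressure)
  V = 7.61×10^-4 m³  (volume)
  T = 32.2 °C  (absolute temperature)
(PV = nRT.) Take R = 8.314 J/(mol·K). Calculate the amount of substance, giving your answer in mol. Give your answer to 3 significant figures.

Solving PV = nRT for n: n = PV/(RT).
P = 824 mmHg = 1.099×10^5 Pa; V = 7.61×10^-4 m³; T = 32.2 °C = 305.3 K; R = 8.314 J/(mol·K).
n = 0.03293 mol

0.0329 mol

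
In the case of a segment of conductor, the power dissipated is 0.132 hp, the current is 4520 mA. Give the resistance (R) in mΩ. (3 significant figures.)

4820 mΩ

Solving P = I²R for R: R = P/I².
P = 0.132 hp = 98.43 W; I = 4520 mA = 4.520 A.
R = 4.818 Ω
4.818 Ω × (1 mΩ / 0.001000 Ω) = 4818 mΩ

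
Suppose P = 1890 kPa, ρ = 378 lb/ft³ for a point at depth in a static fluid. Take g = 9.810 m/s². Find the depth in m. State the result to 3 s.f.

31.8 m

Rearranging: h = P/(ρ·g).
P = 1890 kPa = 1.890×10^6 Pa; ρ = 378 lb/ft³ = 6055 kg/m³; g = 9.810 m/s².
h = 31.82 m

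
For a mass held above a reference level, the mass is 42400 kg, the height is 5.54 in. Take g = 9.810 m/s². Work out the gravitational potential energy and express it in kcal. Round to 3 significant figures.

PE is given directly by: PE = mgh.
m = 42400 kg; h = 5.54 in = 0.1407 m; g = 9.810 m/s².
PE = 58530 J
58530 J × (1 kcal / 4184 J) = 13.99 kcal

14.0 kcal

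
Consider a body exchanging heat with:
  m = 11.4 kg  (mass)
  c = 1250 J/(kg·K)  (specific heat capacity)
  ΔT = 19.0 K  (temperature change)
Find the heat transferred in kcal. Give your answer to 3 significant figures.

64.7 kcal

Directly: Q = mcΔT.
m = 11.4 kg; c = 1250 J/(kg·K); ΔT = 19.0 K.
Q = 2.708×10^5 J  (the unit combination reduces to kg·m²/s² = J)
2.708×10^5 J × (1 kcal / 4184 J) = 64.71 kcal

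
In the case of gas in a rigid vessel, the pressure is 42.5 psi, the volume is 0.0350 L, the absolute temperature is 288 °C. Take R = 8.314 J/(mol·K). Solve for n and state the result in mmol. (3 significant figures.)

From the ideal-gas law: n = PV/(RT).
P = 42.5 psi = 2.930×10^5 Pa; V = 0.0350 L = 3.500×10^-5 m³; T = 288 °C = 561.1 K; R = 8.314 J/(mol·K).
n = 0.002198 mol
0.002198 mol × (1 mmol / 0.001000 mol) = 2.198 mmol

2.20 mmol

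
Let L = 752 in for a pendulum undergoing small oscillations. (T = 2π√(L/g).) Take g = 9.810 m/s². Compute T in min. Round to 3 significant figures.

0.146 min

Directly: T = 2π√(L/g).
L = 752 in = 19.10 m; g = 9.810 m/s².
T = 8.767 s
8.767 s × (1 min / 60.00 s) = 0.1461 min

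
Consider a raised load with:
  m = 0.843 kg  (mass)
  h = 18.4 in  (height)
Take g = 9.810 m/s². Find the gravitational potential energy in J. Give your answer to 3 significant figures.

Directly: PE = mgh.
m = 0.843 kg; h = 18.4 in = 0.4674 m; g = 9.810 m/s².
PE = 3.865 J  (the unit combination reduces to kg·m²/s² = J)

3.86 J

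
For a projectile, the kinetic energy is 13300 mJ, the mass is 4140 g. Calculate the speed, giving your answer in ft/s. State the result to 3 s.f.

8.32 ft/s

Rearranging: v = √(2·KE/m).
KE = 13300 mJ = 13.30 J; m = 4140 g = 4.140 kg.
v = 2.535 m/s
2.535 m/s × (1 ft/s / 0.3048 m/s) = 8.316 ft/s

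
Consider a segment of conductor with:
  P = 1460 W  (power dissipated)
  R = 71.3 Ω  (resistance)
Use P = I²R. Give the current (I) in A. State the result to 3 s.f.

Rearranging: I = √(P/R).
P = 1460 W; R = 71.3 Ω.
I = 4.525 A

4.53 A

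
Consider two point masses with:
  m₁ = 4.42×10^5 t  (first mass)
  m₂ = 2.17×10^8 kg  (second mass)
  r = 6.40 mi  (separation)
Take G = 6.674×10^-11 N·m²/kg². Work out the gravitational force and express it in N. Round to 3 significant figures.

0.0603 N

From Newton's law of gravitation: F = Gm₁m₂/r².
m₁ = 4.42×10^5 t = 4.420×10^8 kg; m₂ = 2.17×10^8 kg; r = 6.40 mi = 10300 m; G = 6.674×10^-11 N·m²/kg².
F = 0.06034 N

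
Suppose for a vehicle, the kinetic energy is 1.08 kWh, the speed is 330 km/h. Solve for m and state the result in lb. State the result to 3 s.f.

Rearranging: m = 2·KE/v².
KE = 1.08 kWh = 3.888×10^6 J; v = 330 km/h = 91.67 m/s.
m = 925.4 kg
925.4 kg × (1 lb / 0.4536 kg) = 2040 lb

2040 lb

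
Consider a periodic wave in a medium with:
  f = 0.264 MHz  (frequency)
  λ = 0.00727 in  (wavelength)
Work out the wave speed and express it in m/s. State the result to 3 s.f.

48.7 m/s

Directly: v = fλ.
f = 0.264 MHz = 2.640×10^5 Hz; λ = 0.00727 in = 1.847×10^-4 m.
v = 48.75 m/s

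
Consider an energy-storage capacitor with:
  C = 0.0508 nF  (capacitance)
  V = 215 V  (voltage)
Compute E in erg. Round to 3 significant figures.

E is given directly by: E = ½CV².
C = 0.0508 nF = 5.080×10^-11 F; V = 215 V.
E = 1.174×10^-6 J
1.174×10^-6 J × (1 erg / 1.000×10^-7 J) = 11.74 erg

11.7 erg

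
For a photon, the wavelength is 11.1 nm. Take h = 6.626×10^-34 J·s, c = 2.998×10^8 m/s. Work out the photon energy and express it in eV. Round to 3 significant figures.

E is given directly by: E = hc/λ.
λ = 11.1 nm = 1.110×10^-8 m; h = 6.626×10^-34 J·s; c = 2.998×10^8 m/s.
E = 1.790×10^-17 J
1.790×10^-17 J × (1 eV / 1.602×10^-19 J) = 111.7 eV

112 eV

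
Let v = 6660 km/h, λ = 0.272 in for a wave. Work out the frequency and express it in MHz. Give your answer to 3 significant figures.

Rearranging: f = v/λ.
v = 6660 km/h = 1850 m/s; λ = 0.272 in = 0.006909 m.
f = 2.678×10^5 Hz
2.678×10^5 Hz × (1 MHz / 1.000×10^6 Hz) = 0.2678 MHz

0.268 MHz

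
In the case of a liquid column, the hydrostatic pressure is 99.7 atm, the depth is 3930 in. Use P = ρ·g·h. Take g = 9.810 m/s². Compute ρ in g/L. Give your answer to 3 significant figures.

10300 g/L

Rearranging: ρ = P/(g·h).
P = 99.7 atm = 1.010×10^7 Pa; h = 3930 in = 99.82 m; g = 9.810 m/s².
ρ = 10316 kg/m³
Since 1 g/L = 1 kg/m³, 10316 g/L.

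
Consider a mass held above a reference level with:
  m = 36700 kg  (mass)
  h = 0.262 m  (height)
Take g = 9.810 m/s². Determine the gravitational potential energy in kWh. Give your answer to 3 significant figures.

Directly: PE = mgh.
m = 36700 kg; h = 0.262 m; g = 9.810 m/s².
PE = 94327 J  (the unit combination reduces to kg·m²/s² = J)
94327 J × (1 kWh / 3.600×10^6 J) = 0.02620 kWh

0.0262 kWh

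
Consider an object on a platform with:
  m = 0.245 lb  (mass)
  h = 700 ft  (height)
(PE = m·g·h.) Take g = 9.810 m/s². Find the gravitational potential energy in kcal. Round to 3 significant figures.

0.0556 kcal

Directly: PE = mgh.
m = 0.245 lb = 0.1111 kg; h = 700 ft = 213.4 m; g = 9.810 m/s².
PE = 232.6 J
232.6 J × (1 kcal / 4184 J) = 0.05559 kcal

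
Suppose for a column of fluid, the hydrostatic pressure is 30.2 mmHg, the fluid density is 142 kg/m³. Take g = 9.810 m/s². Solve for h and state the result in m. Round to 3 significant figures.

2.89 m

Solving P = ρ·g·h for h: h = P/(ρ·g).
P = 30.2 mmHg = 4026 Pa; ρ = 142 kg/m³; g = 9.810 m/s².
h = 2.890 m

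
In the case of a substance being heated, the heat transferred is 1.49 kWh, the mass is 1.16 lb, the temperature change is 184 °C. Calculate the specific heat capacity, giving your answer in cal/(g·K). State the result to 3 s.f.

13.2 cal/(g·K)

Solving Q = m·c·ΔT for c: c = Q/(m·ΔT).
Q = 1.49 kWh = 5.364×10^6 J; m = 1.16 lb = 0.5262 kg; ΔT = 184 °C = 184.0 K.
c = 55405 J/(kg·K)
55405 J/(kg·K) × (1 cal/(g·K) / 4184 J/(kg·K)) = 13.24 cal/(g·K)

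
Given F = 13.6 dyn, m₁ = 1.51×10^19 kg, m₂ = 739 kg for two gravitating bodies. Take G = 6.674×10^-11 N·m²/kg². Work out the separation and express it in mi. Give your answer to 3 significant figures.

46000 mi

From Newton's law of gravitation: r = √(G·m₁m₂/F).
F = 13.6 dyn = 1.360×10^-4 N; m₁ = 1.51×10^19 kg; m₂ = 739 kg; G = 6.674×10^-11 N·m²/kg².
r = 7.400×10^7 m
7.400×10^7 m × (1 mi / 1609 m) = 45982 mi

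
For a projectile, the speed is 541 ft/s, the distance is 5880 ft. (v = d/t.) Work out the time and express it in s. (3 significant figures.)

10.9 s

Rearranging: t = d/v.
v = 541 ft/s = 164.9 m/s; d = 5880 ft = 1792 m.
t = 10.87 s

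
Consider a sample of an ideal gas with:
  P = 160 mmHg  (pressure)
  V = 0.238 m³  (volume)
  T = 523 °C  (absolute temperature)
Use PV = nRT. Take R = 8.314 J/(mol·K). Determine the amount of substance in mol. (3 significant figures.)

0.767 mol

From the ideal-gas law: n = PV/(RT).
P = 160 mmHg = 21332 Pa; V = 0.238 m³; T = 523 °C = 796.1 K; R = 8.314 J/(mol·K).
n = 0.7670 mol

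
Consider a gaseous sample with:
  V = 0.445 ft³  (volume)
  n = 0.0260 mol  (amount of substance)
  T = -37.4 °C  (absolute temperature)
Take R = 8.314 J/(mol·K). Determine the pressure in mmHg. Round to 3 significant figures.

From the ideal-gas law: P = nRT/V.
V = 0.445 ft³ = 0.01260 m³; n = 0.0260 mol; T = -37.4 °C = 235.7 K; R = 8.314 J/(mol·K).
P = 4044 Pa
4044 Pa × (1 mmHg / 133.3 Pa) = 30.33 mmHg

30.3 mmHg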